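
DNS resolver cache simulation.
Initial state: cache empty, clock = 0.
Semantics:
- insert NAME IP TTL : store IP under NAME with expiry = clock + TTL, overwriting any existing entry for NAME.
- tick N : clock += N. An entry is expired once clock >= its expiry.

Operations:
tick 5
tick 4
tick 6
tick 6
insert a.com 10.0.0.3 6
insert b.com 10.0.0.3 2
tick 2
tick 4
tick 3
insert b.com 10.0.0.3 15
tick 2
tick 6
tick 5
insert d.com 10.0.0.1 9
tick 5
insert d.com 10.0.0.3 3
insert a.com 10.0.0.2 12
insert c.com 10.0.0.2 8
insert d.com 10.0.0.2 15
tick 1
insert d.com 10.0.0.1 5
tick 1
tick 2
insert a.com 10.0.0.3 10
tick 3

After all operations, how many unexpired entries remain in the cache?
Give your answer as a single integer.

Op 1: tick 5 -> clock=5.
Op 2: tick 4 -> clock=9.
Op 3: tick 6 -> clock=15.
Op 4: tick 6 -> clock=21.
Op 5: insert a.com -> 10.0.0.3 (expiry=21+6=27). clock=21
Op 6: insert b.com -> 10.0.0.3 (expiry=21+2=23). clock=21
Op 7: tick 2 -> clock=23. purged={b.com}
Op 8: tick 4 -> clock=27. purged={a.com}
Op 9: tick 3 -> clock=30.
Op 10: insert b.com -> 10.0.0.3 (expiry=30+15=45). clock=30
Op 11: tick 2 -> clock=32.
Op 12: tick 6 -> clock=38.
Op 13: tick 5 -> clock=43.
Op 14: insert d.com -> 10.0.0.1 (expiry=43+9=52). clock=43
Op 15: tick 5 -> clock=48. purged={b.com}
Op 16: insert d.com -> 10.0.0.3 (expiry=48+3=51). clock=48
Op 17: insert a.com -> 10.0.0.2 (expiry=48+12=60). clock=48
Op 18: insert c.com -> 10.0.0.2 (expiry=48+8=56). clock=48
Op 19: insert d.com -> 10.0.0.2 (expiry=48+15=63). clock=48
Op 20: tick 1 -> clock=49.
Op 21: insert d.com -> 10.0.0.1 (expiry=49+5=54). clock=49
Op 22: tick 1 -> clock=50.
Op 23: tick 2 -> clock=52.
Op 24: insert a.com -> 10.0.0.3 (expiry=52+10=62). clock=52
Op 25: tick 3 -> clock=55. purged={d.com}
Final cache (unexpired): {a.com,c.com} -> size=2

Answer: 2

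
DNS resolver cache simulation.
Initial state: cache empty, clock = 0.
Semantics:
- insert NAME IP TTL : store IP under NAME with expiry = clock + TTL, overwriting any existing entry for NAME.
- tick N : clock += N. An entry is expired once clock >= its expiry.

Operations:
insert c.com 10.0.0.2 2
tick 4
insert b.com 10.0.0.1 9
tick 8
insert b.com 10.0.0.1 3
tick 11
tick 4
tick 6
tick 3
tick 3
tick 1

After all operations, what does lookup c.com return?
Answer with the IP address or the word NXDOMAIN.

Answer: NXDOMAIN

Derivation:
Op 1: insert c.com -> 10.0.0.2 (expiry=0+2=2). clock=0
Op 2: tick 4 -> clock=4. purged={c.com}
Op 3: insert b.com -> 10.0.0.1 (expiry=4+9=13). clock=4
Op 4: tick 8 -> clock=12.
Op 5: insert b.com -> 10.0.0.1 (expiry=12+3=15). clock=12
Op 6: tick 11 -> clock=23. purged={b.com}
Op 7: tick 4 -> clock=27.
Op 8: tick 6 -> clock=33.
Op 9: tick 3 -> clock=36.
Op 10: tick 3 -> clock=39.
Op 11: tick 1 -> clock=40.
lookup c.com: not in cache (expired or never inserted)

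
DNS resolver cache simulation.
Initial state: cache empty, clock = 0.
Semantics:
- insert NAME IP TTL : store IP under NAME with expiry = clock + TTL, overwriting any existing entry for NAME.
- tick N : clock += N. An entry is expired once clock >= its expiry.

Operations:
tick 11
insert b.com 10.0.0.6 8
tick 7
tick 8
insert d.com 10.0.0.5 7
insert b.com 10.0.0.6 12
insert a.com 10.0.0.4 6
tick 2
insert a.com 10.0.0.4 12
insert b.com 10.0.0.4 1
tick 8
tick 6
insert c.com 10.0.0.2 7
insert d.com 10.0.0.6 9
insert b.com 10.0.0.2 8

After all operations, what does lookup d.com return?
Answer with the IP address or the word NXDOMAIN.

Op 1: tick 11 -> clock=11.
Op 2: insert b.com -> 10.0.0.6 (expiry=11+8=19). clock=11
Op 3: tick 7 -> clock=18.
Op 4: tick 8 -> clock=26. purged={b.com}
Op 5: insert d.com -> 10.0.0.5 (expiry=26+7=33). clock=26
Op 6: insert b.com -> 10.0.0.6 (expiry=26+12=38). clock=26
Op 7: insert a.com -> 10.0.0.4 (expiry=26+6=32). clock=26
Op 8: tick 2 -> clock=28.
Op 9: insert a.com -> 10.0.0.4 (expiry=28+12=40). clock=28
Op 10: insert b.com -> 10.0.0.4 (expiry=28+1=29). clock=28
Op 11: tick 8 -> clock=36. purged={b.com,d.com}
Op 12: tick 6 -> clock=42. purged={a.com}
Op 13: insert c.com -> 10.0.0.2 (expiry=42+7=49). clock=42
Op 14: insert d.com -> 10.0.0.6 (expiry=42+9=51). clock=42
Op 15: insert b.com -> 10.0.0.2 (expiry=42+8=50). clock=42
lookup d.com: present, ip=10.0.0.6 expiry=51 > clock=42

Answer: 10.0.0.6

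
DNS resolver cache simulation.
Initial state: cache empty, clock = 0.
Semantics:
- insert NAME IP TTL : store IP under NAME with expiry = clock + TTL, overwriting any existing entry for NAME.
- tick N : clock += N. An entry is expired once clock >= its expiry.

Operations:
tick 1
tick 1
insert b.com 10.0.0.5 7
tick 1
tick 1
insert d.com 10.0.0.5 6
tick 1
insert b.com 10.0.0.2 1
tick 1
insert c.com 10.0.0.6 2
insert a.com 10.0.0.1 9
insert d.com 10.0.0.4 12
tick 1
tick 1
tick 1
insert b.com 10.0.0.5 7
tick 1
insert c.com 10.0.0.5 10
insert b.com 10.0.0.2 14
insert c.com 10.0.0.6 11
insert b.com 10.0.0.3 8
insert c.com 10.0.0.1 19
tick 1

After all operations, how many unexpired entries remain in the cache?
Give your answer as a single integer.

Op 1: tick 1 -> clock=1.
Op 2: tick 1 -> clock=2.
Op 3: insert b.com -> 10.0.0.5 (expiry=2+7=9). clock=2
Op 4: tick 1 -> clock=3.
Op 5: tick 1 -> clock=4.
Op 6: insert d.com -> 10.0.0.5 (expiry=4+6=10). clock=4
Op 7: tick 1 -> clock=5.
Op 8: insert b.com -> 10.0.0.2 (expiry=5+1=6). clock=5
Op 9: tick 1 -> clock=6. purged={b.com}
Op 10: insert c.com -> 10.0.0.6 (expiry=6+2=8). clock=6
Op 11: insert a.com -> 10.0.0.1 (expiry=6+9=15). clock=6
Op 12: insert d.com -> 10.0.0.4 (expiry=6+12=18). clock=6
Op 13: tick 1 -> clock=7.
Op 14: tick 1 -> clock=8. purged={c.com}
Op 15: tick 1 -> clock=9.
Op 16: insert b.com -> 10.0.0.5 (expiry=9+7=16). clock=9
Op 17: tick 1 -> clock=10.
Op 18: insert c.com -> 10.0.0.5 (expiry=10+10=20). clock=10
Op 19: insert b.com -> 10.0.0.2 (expiry=10+14=24). clock=10
Op 20: insert c.com -> 10.0.0.6 (expiry=10+11=21). clock=10
Op 21: insert b.com -> 10.0.0.3 (expiry=10+8=18). clock=10
Op 22: insert c.com -> 10.0.0.1 (expiry=10+19=29). clock=10
Op 23: tick 1 -> clock=11.
Final cache (unexpired): {a.com,b.com,c.com,d.com} -> size=4

Answer: 4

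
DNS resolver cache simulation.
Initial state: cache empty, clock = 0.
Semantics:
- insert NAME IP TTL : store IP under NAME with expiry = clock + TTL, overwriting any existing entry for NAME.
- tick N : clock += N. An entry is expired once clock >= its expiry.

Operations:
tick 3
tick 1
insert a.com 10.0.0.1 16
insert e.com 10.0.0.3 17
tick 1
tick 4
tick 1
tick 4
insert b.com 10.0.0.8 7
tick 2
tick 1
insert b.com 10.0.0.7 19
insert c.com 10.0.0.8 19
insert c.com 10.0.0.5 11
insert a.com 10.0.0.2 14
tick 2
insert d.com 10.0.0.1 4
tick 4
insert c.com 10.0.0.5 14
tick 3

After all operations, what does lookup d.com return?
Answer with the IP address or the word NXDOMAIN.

Op 1: tick 3 -> clock=3.
Op 2: tick 1 -> clock=4.
Op 3: insert a.com -> 10.0.0.1 (expiry=4+16=20). clock=4
Op 4: insert e.com -> 10.0.0.3 (expiry=4+17=21). clock=4
Op 5: tick 1 -> clock=5.
Op 6: tick 4 -> clock=9.
Op 7: tick 1 -> clock=10.
Op 8: tick 4 -> clock=14.
Op 9: insert b.com -> 10.0.0.8 (expiry=14+7=21). clock=14
Op 10: tick 2 -> clock=16.
Op 11: tick 1 -> clock=17.
Op 12: insert b.com -> 10.0.0.7 (expiry=17+19=36). clock=17
Op 13: insert c.com -> 10.0.0.8 (expiry=17+19=36). clock=17
Op 14: insert c.com -> 10.0.0.5 (expiry=17+11=28). clock=17
Op 15: insert a.com -> 10.0.0.2 (expiry=17+14=31). clock=17
Op 16: tick 2 -> clock=19.
Op 17: insert d.com -> 10.0.0.1 (expiry=19+4=23). clock=19
Op 18: tick 4 -> clock=23. purged={d.com,e.com}
Op 19: insert c.com -> 10.0.0.5 (expiry=23+14=37). clock=23
Op 20: tick 3 -> clock=26.
lookup d.com: not in cache (expired or never inserted)

Answer: NXDOMAIN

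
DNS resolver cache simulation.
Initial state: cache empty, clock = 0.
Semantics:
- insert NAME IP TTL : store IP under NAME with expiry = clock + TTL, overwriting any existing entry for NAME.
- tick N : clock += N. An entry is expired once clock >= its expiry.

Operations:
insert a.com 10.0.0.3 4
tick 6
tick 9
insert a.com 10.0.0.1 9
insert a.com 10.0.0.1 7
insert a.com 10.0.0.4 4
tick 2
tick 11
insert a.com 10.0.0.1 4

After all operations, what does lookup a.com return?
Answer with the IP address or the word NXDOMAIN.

Answer: 10.0.0.1

Derivation:
Op 1: insert a.com -> 10.0.0.3 (expiry=0+4=4). clock=0
Op 2: tick 6 -> clock=6. purged={a.com}
Op 3: tick 9 -> clock=15.
Op 4: insert a.com -> 10.0.0.1 (expiry=15+9=24). clock=15
Op 5: insert a.com -> 10.0.0.1 (expiry=15+7=22). clock=15
Op 6: insert a.com -> 10.0.0.4 (expiry=15+4=19). clock=15
Op 7: tick 2 -> clock=17.
Op 8: tick 11 -> clock=28. purged={a.com}
Op 9: insert a.com -> 10.0.0.1 (expiry=28+4=32). clock=28
lookup a.com: present, ip=10.0.0.1 expiry=32 > clock=28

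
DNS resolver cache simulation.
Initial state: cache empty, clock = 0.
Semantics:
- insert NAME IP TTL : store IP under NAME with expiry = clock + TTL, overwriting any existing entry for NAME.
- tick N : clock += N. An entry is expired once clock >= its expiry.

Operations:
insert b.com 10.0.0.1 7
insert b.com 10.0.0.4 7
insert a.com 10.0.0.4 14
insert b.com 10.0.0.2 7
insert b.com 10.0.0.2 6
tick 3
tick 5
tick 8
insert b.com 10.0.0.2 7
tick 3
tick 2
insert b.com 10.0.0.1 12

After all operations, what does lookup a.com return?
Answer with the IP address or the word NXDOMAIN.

Op 1: insert b.com -> 10.0.0.1 (expiry=0+7=7). clock=0
Op 2: insert b.com -> 10.0.0.4 (expiry=0+7=7). clock=0
Op 3: insert a.com -> 10.0.0.4 (expiry=0+14=14). clock=0
Op 4: insert b.com -> 10.0.0.2 (expiry=0+7=7). clock=0
Op 5: insert b.com -> 10.0.0.2 (expiry=0+6=6). clock=0
Op 6: tick 3 -> clock=3.
Op 7: tick 5 -> clock=8. purged={b.com}
Op 8: tick 8 -> clock=16. purged={a.com}
Op 9: insert b.com -> 10.0.0.2 (expiry=16+7=23). clock=16
Op 10: tick 3 -> clock=19.
Op 11: tick 2 -> clock=21.
Op 12: insert b.com -> 10.0.0.1 (expiry=21+12=33). clock=21
lookup a.com: not in cache (expired or never inserted)

Answer: NXDOMAIN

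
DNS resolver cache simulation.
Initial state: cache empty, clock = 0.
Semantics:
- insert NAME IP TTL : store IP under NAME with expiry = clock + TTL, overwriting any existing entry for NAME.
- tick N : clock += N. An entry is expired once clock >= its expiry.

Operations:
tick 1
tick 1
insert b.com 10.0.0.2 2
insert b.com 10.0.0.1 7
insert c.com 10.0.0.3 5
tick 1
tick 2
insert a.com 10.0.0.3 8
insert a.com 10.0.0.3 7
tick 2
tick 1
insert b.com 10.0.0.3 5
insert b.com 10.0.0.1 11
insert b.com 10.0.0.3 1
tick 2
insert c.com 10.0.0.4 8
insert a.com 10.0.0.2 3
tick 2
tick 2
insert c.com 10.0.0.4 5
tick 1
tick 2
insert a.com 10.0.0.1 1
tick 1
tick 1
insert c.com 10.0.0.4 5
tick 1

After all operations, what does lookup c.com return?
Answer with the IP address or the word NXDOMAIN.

Op 1: tick 1 -> clock=1.
Op 2: tick 1 -> clock=2.
Op 3: insert b.com -> 10.0.0.2 (expiry=2+2=4). clock=2
Op 4: insert b.com -> 10.0.0.1 (expiry=2+7=9). clock=2
Op 5: insert c.com -> 10.0.0.3 (expiry=2+5=7). clock=2
Op 6: tick 1 -> clock=3.
Op 7: tick 2 -> clock=5.
Op 8: insert a.com -> 10.0.0.3 (expiry=5+8=13). clock=5
Op 9: insert a.com -> 10.0.0.3 (expiry=5+7=12). clock=5
Op 10: tick 2 -> clock=7. purged={c.com}
Op 11: tick 1 -> clock=8.
Op 12: insert b.com -> 10.0.0.3 (expiry=8+5=13). clock=8
Op 13: insert b.com -> 10.0.0.1 (expiry=8+11=19). clock=8
Op 14: insert b.com -> 10.0.0.3 (expiry=8+1=9). clock=8
Op 15: tick 2 -> clock=10. purged={b.com}
Op 16: insert c.com -> 10.0.0.4 (expiry=10+8=18). clock=10
Op 17: insert a.com -> 10.0.0.2 (expiry=10+3=13). clock=10
Op 18: tick 2 -> clock=12.
Op 19: tick 2 -> clock=14. purged={a.com}
Op 20: insert c.com -> 10.0.0.4 (expiry=14+5=19). clock=14
Op 21: tick 1 -> clock=15.
Op 22: tick 2 -> clock=17.
Op 23: insert a.com -> 10.0.0.1 (expiry=17+1=18). clock=17
Op 24: tick 1 -> clock=18. purged={a.com}
Op 25: tick 1 -> clock=19. purged={c.com}
Op 26: insert c.com -> 10.0.0.4 (expiry=19+5=24). clock=19
Op 27: tick 1 -> clock=20.
lookup c.com: present, ip=10.0.0.4 expiry=24 > clock=20

Answer: 10.0.0.4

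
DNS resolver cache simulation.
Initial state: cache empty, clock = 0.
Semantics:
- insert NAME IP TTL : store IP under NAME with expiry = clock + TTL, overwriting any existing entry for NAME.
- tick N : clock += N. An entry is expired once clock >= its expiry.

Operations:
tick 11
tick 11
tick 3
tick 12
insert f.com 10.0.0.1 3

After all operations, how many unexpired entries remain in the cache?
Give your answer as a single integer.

Op 1: tick 11 -> clock=11.
Op 2: tick 11 -> clock=22.
Op 3: tick 3 -> clock=25.
Op 4: tick 12 -> clock=37.
Op 5: insert f.com -> 10.0.0.1 (expiry=37+3=40). clock=37
Final cache (unexpired): {f.com} -> size=1

Answer: 1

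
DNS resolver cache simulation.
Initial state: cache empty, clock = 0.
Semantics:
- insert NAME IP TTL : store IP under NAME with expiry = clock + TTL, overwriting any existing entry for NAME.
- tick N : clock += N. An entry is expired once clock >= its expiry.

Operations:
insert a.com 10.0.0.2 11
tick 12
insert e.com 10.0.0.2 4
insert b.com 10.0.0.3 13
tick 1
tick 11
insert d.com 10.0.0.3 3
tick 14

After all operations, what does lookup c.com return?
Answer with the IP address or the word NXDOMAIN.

Op 1: insert a.com -> 10.0.0.2 (expiry=0+11=11). clock=0
Op 2: tick 12 -> clock=12. purged={a.com}
Op 3: insert e.com -> 10.0.0.2 (expiry=12+4=16). clock=12
Op 4: insert b.com -> 10.0.0.3 (expiry=12+13=25). clock=12
Op 5: tick 1 -> clock=13.
Op 6: tick 11 -> clock=24. purged={e.com}
Op 7: insert d.com -> 10.0.0.3 (expiry=24+3=27). clock=24
Op 8: tick 14 -> clock=38. purged={b.com,d.com}
lookup c.com: not in cache (expired or never inserted)

Answer: NXDOMAIN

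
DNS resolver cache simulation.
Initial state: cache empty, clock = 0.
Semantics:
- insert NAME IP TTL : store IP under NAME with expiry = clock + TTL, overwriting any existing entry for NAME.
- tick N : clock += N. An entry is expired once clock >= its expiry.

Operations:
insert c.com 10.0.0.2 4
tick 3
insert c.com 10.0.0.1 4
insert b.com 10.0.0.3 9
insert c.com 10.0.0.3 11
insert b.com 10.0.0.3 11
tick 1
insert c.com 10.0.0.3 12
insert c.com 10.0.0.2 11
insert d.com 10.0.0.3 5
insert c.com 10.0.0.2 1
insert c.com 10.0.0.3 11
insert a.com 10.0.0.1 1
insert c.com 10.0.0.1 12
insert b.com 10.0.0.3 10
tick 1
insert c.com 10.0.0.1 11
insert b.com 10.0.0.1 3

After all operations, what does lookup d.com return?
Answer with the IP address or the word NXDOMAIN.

Answer: 10.0.0.3

Derivation:
Op 1: insert c.com -> 10.0.0.2 (expiry=0+4=4). clock=0
Op 2: tick 3 -> clock=3.
Op 3: insert c.com -> 10.0.0.1 (expiry=3+4=7). clock=3
Op 4: insert b.com -> 10.0.0.3 (expiry=3+9=12). clock=3
Op 5: insert c.com -> 10.0.0.3 (expiry=3+11=14). clock=3
Op 6: insert b.com -> 10.0.0.3 (expiry=3+11=14). clock=3
Op 7: tick 1 -> clock=4.
Op 8: insert c.com -> 10.0.0.3 (expiry=4+12=16). clock=4
Op 9: insert c.com -> 10.0.0.2 (expiry=4+11=15). clock=4
Op 10: insert d.com -> 10.0.0.3 (expiry=4+5=9). clock=4
Op 11: insert c.com -> 10.0.0.2 (expiry=4+1=5). clock=4
Op 12: insert c.com -> 10.0.0.3 (expiry=4+11=15). clock=4
Op 13: insert a.com -> 10.0.0.1 (expiry=4+1=5). clock=4
Op 14: insert c.com -> 10.0.0.1 (expiry=4+12=16). clock=4
Op 15: insert b.com -> 10.0.0.3 (expiry=4+10=14). clock=4
Op 16: tick 1 -> clock=5. purged={a.com}
Op 17: insert c.com -> 10.0.0.1 (expiry=5+11=16). clock=5
Op 18: insert b.com -> 10.0.0.1 (expiry=5+3=8). clock=5
lookup d.com: present, ip=10.0.0.3 expiry=9 > clock=5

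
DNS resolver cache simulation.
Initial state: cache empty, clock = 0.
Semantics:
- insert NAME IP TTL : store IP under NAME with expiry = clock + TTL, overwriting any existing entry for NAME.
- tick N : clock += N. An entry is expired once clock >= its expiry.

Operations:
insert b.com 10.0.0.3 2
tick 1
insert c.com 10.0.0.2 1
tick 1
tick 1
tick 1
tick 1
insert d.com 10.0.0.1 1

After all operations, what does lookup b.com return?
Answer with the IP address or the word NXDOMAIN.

Answer: NXDOMAIN

Derivation:
Op 1: insert b.com -> 10.0.0.3 (expiry=0+2=2). clock=0
Op 2: tick 1 -> clock=1.
Op 3: insert c.com -> 10.0.0.2 (expiry=1+1=2). clock=1
Op 4: tick 1 -> clock=2. purged={b.com,c.com}
Op 5: tick 1 -> clock=3.
Op 6: tick 1 -> clock=4.
Op 7: tick 1 -> clock=5.
Op 8: insert d.com -> 10.0.0.1 (expiry=5+1=6). clock=5
lookup b.com: not in cache (expired or never inserted)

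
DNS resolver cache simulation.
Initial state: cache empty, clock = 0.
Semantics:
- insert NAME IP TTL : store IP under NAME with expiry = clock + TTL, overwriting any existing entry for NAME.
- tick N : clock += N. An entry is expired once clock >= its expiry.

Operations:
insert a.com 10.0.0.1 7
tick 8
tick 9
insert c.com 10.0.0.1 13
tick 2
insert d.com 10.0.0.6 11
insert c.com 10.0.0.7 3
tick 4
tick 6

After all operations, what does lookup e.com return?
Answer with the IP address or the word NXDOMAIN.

Answer: NXDOMAIN

Derivation:
Op 1: insert a.com -> 10.0.0.1 (expiry=0+7=7). clock=0
Op 2: tick 8 -> clock=8. purged={a.com}
Op 3: tick 9 -> clock=17.
Op 4: insert c.com -> 10.0.0.1 (expiry=17+13=30). clock=17
Op 5: tick 2 -> clock=19.
Op 6: insert d.com -> 10.0.0.6 (expiry=19+11=30). clock=19
Op 7: insert c.com -> 10.0.0.7 (expiry=19+3=22). clock=19
Op 8: tick 4 -> clock=23. purged={c.com}
Op 9: tick 6 -> clock=29.
lookup e.com: not in cache (expired or never inserted)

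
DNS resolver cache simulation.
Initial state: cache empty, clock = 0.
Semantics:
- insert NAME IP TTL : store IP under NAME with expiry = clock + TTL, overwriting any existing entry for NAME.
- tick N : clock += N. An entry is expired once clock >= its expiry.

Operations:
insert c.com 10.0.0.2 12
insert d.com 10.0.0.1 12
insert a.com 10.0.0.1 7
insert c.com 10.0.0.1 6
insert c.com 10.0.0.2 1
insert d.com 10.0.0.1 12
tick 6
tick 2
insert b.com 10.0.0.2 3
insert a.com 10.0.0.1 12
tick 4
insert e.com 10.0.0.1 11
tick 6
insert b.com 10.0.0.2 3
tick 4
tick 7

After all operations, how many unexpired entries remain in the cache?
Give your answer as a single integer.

Answer: 0

Derivation:
Op 1: insert c.com -> 10.0.0.2 (expiry=0+12=12). clock=0
Op 2: insert d.com -> 10.0.0.1 (expiry=0+12=12). clock=0
Op 3: insert a.com -> 10.0.0.1 (expiry=0+7=7). clock=0
Op 4: insert c.com -> 10.0.0.1 (expiry=0+6=6). clock=0
Op 5: insert c.com -> 10.0.0.2 (expiry=0+1=1). clock=0
Op 6: insert d.com -> 10.0.0.1 (expiry=0+12=12). clock=0
Op 7: tick 6 -> clock=6. purged={c.com}
Op 8: tick 2 -> clock=8. purged={a.com}
Op 9: insert b.com -> 10.0.0.2 (expiry=8+3=11). clock=8
Op 10: insert a.com -> 10.0.0.1 (expiry=8+12=20). clock=8
Op 11: tick 4 -> clock=12. purged={b.com,d.com}
Op 12: insert e.com -> 10.0.0.1 (expiry=12+11=23). clock=12
Op 13: tick 6 -> clock=18.
Op 14: insert b.com -> 10.0.0.2 (expiry=18+3=21). clock=18
Op 15: tick 4 -> clock=22. purged={a.com,b.com}
Op 16: tick 7 -> clock=29. purged={e.com}
Final cache (unexpired): {} -> size=0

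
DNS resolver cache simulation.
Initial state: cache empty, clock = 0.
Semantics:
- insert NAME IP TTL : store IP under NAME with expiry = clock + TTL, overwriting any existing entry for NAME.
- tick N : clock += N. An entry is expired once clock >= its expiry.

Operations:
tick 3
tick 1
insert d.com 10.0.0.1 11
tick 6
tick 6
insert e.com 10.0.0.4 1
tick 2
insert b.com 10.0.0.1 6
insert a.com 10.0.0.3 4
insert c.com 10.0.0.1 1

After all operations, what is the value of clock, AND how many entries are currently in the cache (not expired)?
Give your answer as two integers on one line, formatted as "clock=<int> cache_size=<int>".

Answer: clock=18 cache_size=3

Derivation:
Op 1: tick 3 -> clock=3.
Op 2: tick 1 -> clock=4.
Op 3: insert d.com -> 10.0.0.1 (expiry=4+11=15). clock=4
Op 4: tick 6 -> clock=10.
Op 5: tick 6 -> clock=16. purged={d.com}
Op 6: insert e.com -> 10.0.0.4 (expiry=16+1=17). clock=16
Op 7: tick 2 -> clock=18. purged={e.com}
Op 8: insert b.com -> 10.0.0.1 (expiry=18+6=24). clock=18
Op 9: insert a.com -> 10.0.0.3 (expiry=18+4=22). clock=18
Op 10: insert c.com -> 10.0.0.1 (expiry=18+1=19). clock=18
Final clock = 18
Final cache (unexpired): {a.com,b.com,c.com} -> size=3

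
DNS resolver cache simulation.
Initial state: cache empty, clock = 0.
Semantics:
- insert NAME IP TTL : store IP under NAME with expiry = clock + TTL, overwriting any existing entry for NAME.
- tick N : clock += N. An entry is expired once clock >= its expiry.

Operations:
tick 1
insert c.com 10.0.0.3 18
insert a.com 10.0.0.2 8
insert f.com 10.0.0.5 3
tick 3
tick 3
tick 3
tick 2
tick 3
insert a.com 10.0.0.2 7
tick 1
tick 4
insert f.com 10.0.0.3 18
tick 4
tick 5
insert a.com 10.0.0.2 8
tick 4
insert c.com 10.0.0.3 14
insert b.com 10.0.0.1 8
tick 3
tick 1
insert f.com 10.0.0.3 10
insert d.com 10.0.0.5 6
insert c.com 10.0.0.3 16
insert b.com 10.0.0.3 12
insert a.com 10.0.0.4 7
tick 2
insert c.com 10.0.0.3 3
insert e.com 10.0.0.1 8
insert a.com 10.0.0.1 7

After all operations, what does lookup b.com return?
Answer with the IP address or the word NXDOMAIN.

Answer: 10.0.0.3

Derivation:
Op 1: tick 1 -> clock=1.
Op 2: insert c.com -> 10.0.0.3 (expiry=1+18=19). clock=1
Op 3: insert a.com -> 10.0.0.2 (expiry=1+8=9). clock=1
Op 4: insert f.com -> 10.0.0.5 (expiry=1+3=4). clock=1
Op 5: tick 3 -> clock=4. purged={f.com}
Op 6: tick 3 -> clock=7.
Op 7: tick 3 -> clock=10. purged={a.com}
Op 8: tick 2 -> clock=12.
Op 9: tick 3 -> clock=15.
Op 10: insert a.com -> 10.0.0.2 (expiry=15+7=22). clock=15
Op 11: tick 1 -> clock=16.
Op 12: tick 4 -> clock=20. purged={c.com}
Op 13: insert f.com -> 10.0.0.3 (expiry=20+18=38). clock=20
Op 14: tick 4 -> clock=24. purged={a.com}
Op 15: tick 5 -> clock=29.
Op 16: insert a.com -> 10.0.0.2 (expiry=29+8=37). clock=29
Op 17: tick 4 -> clock=33.
Op 18: insert c.com -> 10.0.0.3 (expiry=33+14=47). clock=33
Op 19: insert b.com -> 10.0.0.1 (expiry=33+8=41). clock=33
Op 20: tick 3 -> clock=36.
Op 21: tick 1 -> clock=37. purged={a.com}
Op 22: insert f.com -> 10.0.0.3 (expiry=37+10=47). clock=37
Op 23: insert d.com -> 10.0.0.5 (expiry=37+6=43). clock=37
Op 24: insert c.com -> 10.0.0.3 (expiry=37+16=53). clock=37
Op 25: insert b.com -> 10.0.0.3 (expiry=37+12=49). clock=37
Op 26: insert a.com -> 10.0.0.4 (expiry=37+7=44). clock=37
Op 27: tick 2 -> clock=39.
Op 28: insert c.com -> 10.0.0.3 (expiry=39+3=42). clock=39
Op 29: insert e.com -> 10.0.0.1 (expiry=39+8=47). clock=39
Op 30: insert a.com -> 10.0.0.1 (expiry=39+7=46). clock=39
lookup b.com: present, ip=10.0.0.3 expiry=49 > clock=39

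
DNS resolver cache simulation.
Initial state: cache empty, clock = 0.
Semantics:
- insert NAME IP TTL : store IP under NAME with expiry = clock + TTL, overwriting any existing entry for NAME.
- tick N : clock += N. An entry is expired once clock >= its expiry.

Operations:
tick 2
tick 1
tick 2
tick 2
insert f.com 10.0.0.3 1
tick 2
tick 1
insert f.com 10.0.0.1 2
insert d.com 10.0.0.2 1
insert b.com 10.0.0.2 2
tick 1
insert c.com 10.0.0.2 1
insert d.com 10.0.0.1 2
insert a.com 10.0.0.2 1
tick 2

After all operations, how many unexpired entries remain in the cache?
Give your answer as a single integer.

Op 1: tick 2 -> clock=2.
Op 2: tick 1 -> clock=3.
Op 3: tick 2 -> clock=5.
Op 4: tick 2 -> clock=7.
Op 5: insert f.com -> 10.0.0.3 (expiry=7+1=8). clock=7
Op 6: tick 2 -> clock=9. purged={f.com}
Op 7: tick 1 -> clock=10.
Op 8: insert f.com -> 10.0.0.1 (expiry=10+2=12). clock=10
Op 9: insert d.com -> 10.0.0.2 (expiry=10+1=11). clock=10
Op 10: insert b.com -> 10.0.0.2 (expiry=10+2=12). clock=10
Op 11: tick 1 -> clock=11. purged={d.com}
Op 12: insert c.com -> 10.0.0.2 (expiry=11+1=12). clock=11
Op 13: insert d.com -> 10.0.0.1 (expiry=11+2=13). clock=11
Op 14: insert a.com -> 10.0.0.2 (expiry=11+1=12). clock=11
Op 15: tick 2 -> clock=13. purged={a.com,b.com,c.com,d.com,f.com}
Final cache (unexpired): {} -> size=0

Answer: 0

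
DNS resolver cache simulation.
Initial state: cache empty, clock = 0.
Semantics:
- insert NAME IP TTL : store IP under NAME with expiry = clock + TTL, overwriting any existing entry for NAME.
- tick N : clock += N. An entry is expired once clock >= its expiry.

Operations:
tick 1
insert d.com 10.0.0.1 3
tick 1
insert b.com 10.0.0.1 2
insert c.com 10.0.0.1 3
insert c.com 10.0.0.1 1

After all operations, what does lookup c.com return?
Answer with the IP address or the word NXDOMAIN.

Op 1: tick 1 -> clock=1.
Op 2: insert d.com -> 10.0.0.1 (expiry=1+3=4). clock=1
Op 3: tick 1 -> clock=2.
Op 4: insert b.com -> 10.0.0.1 (expiry=2+2=4). clock=2
Op 5: insert c.com -> 10.0.0.1 (expiry=2+3=5). clock=2
Op 6: insert c.com -> 10.0.0.1 (expiry=2+1=3). clock=2
lookup c.com: present, ip=10.0.0.1 expiry=3 > clock=2

Answer: 10.0.0.1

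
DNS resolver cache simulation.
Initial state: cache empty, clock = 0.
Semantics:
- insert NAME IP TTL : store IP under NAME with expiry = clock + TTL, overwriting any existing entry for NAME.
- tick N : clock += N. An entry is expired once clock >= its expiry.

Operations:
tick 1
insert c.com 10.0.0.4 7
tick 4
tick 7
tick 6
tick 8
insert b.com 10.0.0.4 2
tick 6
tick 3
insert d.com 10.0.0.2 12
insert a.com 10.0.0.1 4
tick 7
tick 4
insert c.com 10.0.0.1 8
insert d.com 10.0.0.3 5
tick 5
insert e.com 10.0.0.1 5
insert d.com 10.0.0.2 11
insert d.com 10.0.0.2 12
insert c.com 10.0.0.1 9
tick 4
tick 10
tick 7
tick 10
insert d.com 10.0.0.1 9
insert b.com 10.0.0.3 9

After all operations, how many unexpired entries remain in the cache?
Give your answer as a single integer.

Op 1: tick 1 -> clock=1.
Op 2: insert c.com -> 10.0.0.4 (expiry=1+7=8). clock=1
Op 3: tick 4 -> clock=5.
Op 4: tick 7 -> clock=12. purged={c.com}
Op 5: tick 6 -> clock=18.
Op 6: tick 8 -> clock=26.
Op 7: insert b.com -> 10.0.0.4 (expiry=26+2=28). clock=26
Op 8: tick 6 -> clock=32. purged={b.com}
Op 9: tick 3 -> clock=35.
Op 10: insert d.com -> 10.0.0.2 (expiry=35+12=47). clock=35
Op 11: insert a.com -> 10.0.0.1 (expiry=35+4=39). clock=35
Op 12: tick 7 -> clock=42. purged={a.com}
Op 13: tick 4 -> clock=46.
Op 14: insert c.com -> 10.0.0.1 (expiry=46+8=54). clock=46
Op 15: insert d.com -> 10.0.0.3 (expiry=46+5=51). clock=46
Op 16: tick 5 -> clock=51. purged={d.com}
Op 17: insert e.com -> 10.0.0.1 (expiry=51+5=56). clock=51
Op 18: insert d.com -> 10.0.0.2 (expiry=51+11=62). clock=51
Op 19: insert d.com -> 10.0.0.2 (expiry=51+12=63). clock=51
Op 20: insert c.com -> 10.0.0.1 (expiry=51+9=60). clock=51
Op 21: tick 4 -> clock=55.
Op 22: tick 10 -> clock=65. purged={c.com,d.com,e.com}
Op 23: tick 7 -> clock=72.
Op 24: tick 10 -> clock=82.
Op 25: insert d.com -> 10.0.0.1 (expiry=82+9=91). clock=82
Op 26: insert b.com -> 10.0.0.3 (expiry=82+9=91). clock=82
Final cache (unexpired): {b.com,d.com} -> size=2

Answer: 2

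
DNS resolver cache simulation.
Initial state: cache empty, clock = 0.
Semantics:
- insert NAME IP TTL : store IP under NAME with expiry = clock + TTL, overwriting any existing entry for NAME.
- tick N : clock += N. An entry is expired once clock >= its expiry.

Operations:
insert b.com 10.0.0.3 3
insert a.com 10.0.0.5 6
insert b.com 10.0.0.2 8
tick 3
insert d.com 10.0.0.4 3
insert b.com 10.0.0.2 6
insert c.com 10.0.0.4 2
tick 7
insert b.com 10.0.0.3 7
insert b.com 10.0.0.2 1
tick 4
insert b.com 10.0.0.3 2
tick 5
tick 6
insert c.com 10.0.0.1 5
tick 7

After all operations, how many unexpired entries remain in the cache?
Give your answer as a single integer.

Answer: 0

Derivation:
Op 1: insert b.com -> 10.0.0.3 (expiry=0+3=3). clock=0
Op 2: insert a.com -> 10.0.0.5 (expiry=0+6=6). clock=0
Op 3: insert b.com -> 10.0.0.2 (expiry=0+8=8). clock=0
Op 4: tick 3 -> clock=3.
Op 5: insert d.com -> 10.0.0.4 (expiry=3+3=6). clock=3
Op 6: insert b.com -> 10.0.0.2 (expiry=3+6=9). clock=3
Op 7: insert c.com -> 10.0.0.4 (expiry=3+2=5). clock=3
Op 8: tick 7 -> clock=10. purged={a.com,b.com,c.com,d.com}
Op 9: insert b.com -> 10.0.0.3 (expiry=10+7=17). clock=10
Op 10: insert b.com -> 10.0.0.2 (expiry=10+1=11). clock=10
Op 11: tick 4 -> clock=14. purged={b.com}
Op 12: insert b.com -> 10.0.0.3 (expiry=14+2=16). clock=14
Op 13: tick 5 -> clock=19. purged={b.com}
Op 14: tick 6 -> clock=25.
Op 15: insert c.com -> 10.0.0.1 (expiry=25+5=30). clock=25
Op 16: tick 7 -> clock=32. purged={c.com}
Final cache (unexpired): {} -> size=0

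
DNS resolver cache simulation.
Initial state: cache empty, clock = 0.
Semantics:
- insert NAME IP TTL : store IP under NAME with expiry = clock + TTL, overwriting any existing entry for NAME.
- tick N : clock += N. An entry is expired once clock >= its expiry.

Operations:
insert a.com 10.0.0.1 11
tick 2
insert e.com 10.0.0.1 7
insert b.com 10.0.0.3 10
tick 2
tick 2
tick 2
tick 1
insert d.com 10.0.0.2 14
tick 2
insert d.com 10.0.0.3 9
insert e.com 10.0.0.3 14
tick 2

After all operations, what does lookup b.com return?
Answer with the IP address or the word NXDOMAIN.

Op 1: insert a.com -> 10.0.0.1 (expiry=0+11=11). clock=0
Op 2: tick 2 -> clock=2.
Op 3: insert e.com -> 10.0.0.1 (expiry=2+7=9). clock=2
Op 4: insert b.com -> 10.0.0.3 (expiry=2+10=12). clock=2
Op 5: tick 2 -> clock=4.
Op 6: tick 2 -> clock=6.
Op 7: tick 2 -> clock=8.
Op 8: tick 1 -> clock=9. purged={e.com}
Op 9: insert d.com -> 10.0.0.2 (expiry=9+14=23). clock=9
Op 10: tick 2 -> clock=11. purged={a.com}
Op 11: insert d.com -> 10.0.0.3 (expiry=11+9=20). clock=11
Op 12: insert e.com -> 10.0.0.3 (expiry=11+14=25). clock=11
Op 13: tick 2 -> clock=13. purged={b.com}
lookup b.com: not in cache (expired or never inserted)

Answer: NXDOMAIN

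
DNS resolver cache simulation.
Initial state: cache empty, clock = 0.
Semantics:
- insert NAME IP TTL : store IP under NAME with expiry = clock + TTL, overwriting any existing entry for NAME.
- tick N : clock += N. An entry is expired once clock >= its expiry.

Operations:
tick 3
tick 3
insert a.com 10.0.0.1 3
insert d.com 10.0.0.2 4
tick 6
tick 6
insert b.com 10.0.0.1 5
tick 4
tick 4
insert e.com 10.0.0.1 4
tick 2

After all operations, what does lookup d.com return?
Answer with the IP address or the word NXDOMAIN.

Answer: NXDOMAIN

Derivation:
Op 1: tick 3 -> clock=3.
Op 2: tick 3 -> clock=6.
Op 3: insert a.com -> 10.0.0.1 (expiry=6+3=9). clock=6
Op 4: insert d.com -> 10.0.0.2 (expiry=6+4=10). clock=6
Op 5: tick 6 -> clock=12. purged={a.com,d.com}
Op 6: tick 6 -> clock=18.
Op 7: insert b.com -> 10.0.0.1 (expiry=18+5=23). clock=18
Op 8: tick 4 -> clock=22.
Op 9: tick 4 -> clock=26. purged={b.com}
Op 10: insert e.com -> 10.0.0.1 (expiry=26+4=30). clock=26
Op 11: tick 2 -> clock=28.
lookup d.com: not in cache (expired or never inserted)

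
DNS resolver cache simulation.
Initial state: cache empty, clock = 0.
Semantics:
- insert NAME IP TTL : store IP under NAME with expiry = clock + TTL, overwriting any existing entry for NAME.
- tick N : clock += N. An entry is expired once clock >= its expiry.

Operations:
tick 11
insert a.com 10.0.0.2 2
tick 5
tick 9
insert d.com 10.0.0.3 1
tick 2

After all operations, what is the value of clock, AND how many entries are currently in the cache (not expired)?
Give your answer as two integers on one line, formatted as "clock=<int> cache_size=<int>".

Answer: clock=27 cache_size=0

Derivation:
Op 1: tick 11 -> clock=11.
Op 2: insert a.com -> 10.0.0.2 (expiry=11+2=13). clock=11
Op 3: tick 5 -> clock=16. purged={a.com}
Op 4: tick 9 -> clock=25.
Op 5: insert d.com -> 10.0.0.3 (expiry=25+1=26). clock=25
Op 6: tick 2 -> clock=27. purged={d.com}
Final clock = 27
Final cache (unexpired): {} -> size=0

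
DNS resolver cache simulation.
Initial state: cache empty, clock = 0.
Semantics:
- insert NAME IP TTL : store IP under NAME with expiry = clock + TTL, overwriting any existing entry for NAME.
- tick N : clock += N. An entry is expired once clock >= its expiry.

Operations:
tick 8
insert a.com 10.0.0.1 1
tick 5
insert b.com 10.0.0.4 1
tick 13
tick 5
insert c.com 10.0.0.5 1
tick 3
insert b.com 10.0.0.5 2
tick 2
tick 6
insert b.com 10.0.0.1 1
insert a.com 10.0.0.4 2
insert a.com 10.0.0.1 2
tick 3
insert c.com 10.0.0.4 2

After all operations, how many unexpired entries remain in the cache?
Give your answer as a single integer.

Op 1: tick 8 -> clock=8.
Op 2: insert a.com -> 10.0.0.1 (expiry=8+1=9). clock=8
Op 3: tick 5 -> clock=13. purged={a.com}
Op 4: insert b.com -> 10.0.0.4 (expiry=13+1=14). clock=13
Op 5: tick 13 -> clock=26. purged={b.com}
Op 6: tick 5 -> clock=31.
Op 7: insert c.com -> 10.0.0.5 (expiry=31+1=32). clock=31
Op 8: tick 3 -> clock=34. purged={c.com}
Op 9: insert b.com -> 10.0.0.5 (expiry=34+2=36). clock=34
Op 10: tick 2 -> clock=36. purged={b.com}
Op 11: tick 6 -> clock=42.
Op 12: insert b.com -> 10.0.0.1 (expiry=42+1=43). clock=42
Op 13: insert a.com -> 10.0.0.4 (expiry=42+2=44). clock=42
Op 14: insert a.com -> 10.0.0.1 (expiry=42+2=44). clock=42
Op 15: tick 3 -> clock=45. purged={a.com,b.com}
Op 16: insert c.com -> 10.0.0.4 (expiry=45+2=47). clock=45
Final cache (unexpired): {c.com} -> size=1

Answer: 1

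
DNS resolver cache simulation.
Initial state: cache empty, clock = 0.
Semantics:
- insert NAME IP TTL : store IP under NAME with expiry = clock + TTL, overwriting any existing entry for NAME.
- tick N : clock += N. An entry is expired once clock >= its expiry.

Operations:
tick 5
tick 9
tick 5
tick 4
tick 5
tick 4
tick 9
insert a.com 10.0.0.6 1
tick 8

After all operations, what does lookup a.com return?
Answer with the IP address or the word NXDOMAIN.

Op 1: tick 5 -> clock=5.
Op 2: tick 9 -> clock=14.
Op 3: tick 5 -> clock=19.
Op 4: tick 4 -> clock=23.
Op 5: tick 5 -> clock=28.
Op 6: tick 4 -> clock=32.
Op 7: tick 9 -> clock=41.
Op 8: insert a.com -> 10.0.0.6 (expiry=41+1=42). clock=41
Op 9: tick 8 -> clock=49. purged={a.com}
lookup a.com: not in cache (expired or never inserted)

Answer: NXDOMAIN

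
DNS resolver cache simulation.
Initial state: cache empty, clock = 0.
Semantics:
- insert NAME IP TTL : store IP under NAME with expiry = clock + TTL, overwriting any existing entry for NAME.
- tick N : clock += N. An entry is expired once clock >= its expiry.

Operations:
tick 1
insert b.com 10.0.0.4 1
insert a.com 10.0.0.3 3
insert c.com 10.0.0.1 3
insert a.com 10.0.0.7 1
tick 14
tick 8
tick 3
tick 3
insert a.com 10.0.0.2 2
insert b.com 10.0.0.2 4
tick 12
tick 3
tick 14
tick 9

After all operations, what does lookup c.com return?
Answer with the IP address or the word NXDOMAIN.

Answer: NXDOMAIN

Derivation:
Op 1: tick 1 -> clock=1.
Op 2: insert b.com -> 10.0.0.4 (expiry=1+1=2). clock=1
Op 3: insert a.com -> 10.0.0.3 (expiry=1+3=4). clock=1
Op 4: insert c.com -> 10.0.0.1 (expiry=1+3=4). clock=1
Op 5: insert a.com -> 10.0.0.7 (expiry=1+1=2). clock=1
Op 6: tick 14 -> clock=15. purged={a.com,b.com,c.com}
Op 7: tick 8 -> clock=23.
Op 8: tick 3 -> clock=26.
Op 9: tick 3 -> clock=29.
Op 10: insert a.com -> 10.0.0.2 (expiry=29+2=31). clock=29
Op 11: insert b.com -> 10.0.0.2 (expiry=29+4=33). clock=29
Op 12: tick 12 -> clock=41. purged={a.com,b.com}
Op 13: tick 3 -> clock=44.
Op 14: tick 14 -> clock=58.
Op 15: tick 9 -> clock=67.
lookup c.com: not in cache (expired or never inserted)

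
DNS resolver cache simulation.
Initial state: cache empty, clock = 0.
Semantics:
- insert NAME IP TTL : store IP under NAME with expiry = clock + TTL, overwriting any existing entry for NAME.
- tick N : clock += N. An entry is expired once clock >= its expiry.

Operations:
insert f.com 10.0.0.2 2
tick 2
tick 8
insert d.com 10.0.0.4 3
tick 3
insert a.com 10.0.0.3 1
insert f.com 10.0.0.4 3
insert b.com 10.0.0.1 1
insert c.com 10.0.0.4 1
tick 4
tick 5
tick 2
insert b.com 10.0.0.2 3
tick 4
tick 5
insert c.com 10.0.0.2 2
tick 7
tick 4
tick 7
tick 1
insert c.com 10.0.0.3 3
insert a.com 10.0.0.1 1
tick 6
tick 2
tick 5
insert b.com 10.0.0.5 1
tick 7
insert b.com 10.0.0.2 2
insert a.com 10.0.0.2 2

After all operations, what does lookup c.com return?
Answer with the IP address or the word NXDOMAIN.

Answer: NXDOMAIN

Derivation:
Op 1: insert f.com -> 10.0.0.2 (expiry=0+2=2). clock=0
Op 2: tick 2 -> clock=2. purged={f.com}
Op 3: tick 8 -> clock=10.
Op 4: insert d.com -> 10.0.0.4 (expiry=10+3=13). clock=10
Op 5: tick 3 -> clock=13. purged={d.com}
Op 6: insert a.com -> 10.0.0.3 (expiry=13+1=14). clock=13
Op 7: insert f.com -> 10.0.0.4 (expiry=13+3=16). clock=13
Op 8: insert b.com -> 10.0.0.1 (expiry=13+1=14). clock=13
Op 9: insert c.com -> 10.0.0.4 (expiry=13+1=14). clock=13
Op 10: tick 4 -> clock=17. purged={a.com,b.com,c.com,f.com}
Op 11: tick 5 -> clock=22.
Op 12: tick 2 -> clock=24.
Op 13: insert b.com -> 10.0.0.2 (expiry=24+3=27). clock=24
Op 14: tick 4 -> clock=28. purged={b.com}
Op 15: tick 5 -> clock=33.
Op 16: insert c.com -> 10.0.0.2 (expiry=33+2=35). clock=33
Op 17: tick 7 -> clock=40. purged={c.com}
Op 18: tick 4 -> clock=44.
Op 19: tick 7 -> clock=51.
Op 20: tick 1 -> clock=52.
Op 21: insert c.com -> 10.0.0.3 (expiry=52+3=55). clock=52
Op 22: insert a.com -> 10.0.0.1 (expiry=52+1=53). clock=52
Op 23: tick 6 -> clock=58. purged={a.com,c.com}
Op 24: tick 2 -> clock=60.
Op 25: tick 5 -> clock=65.
Op 26: insert b.com -> 10.0.0.5 (expiry=65+1=66). clock=65
Op 27: tick 7 -> clock=72. purged={b.com}
Op 28: insert b.com -> 10.0.0.2 (expiry=72+2=74). clock=72
Op 29: insert a.com -> 10.0.0.2 (expiry=72+2=74). clock=72
lookup c.com: not in cache (expired or never inserted)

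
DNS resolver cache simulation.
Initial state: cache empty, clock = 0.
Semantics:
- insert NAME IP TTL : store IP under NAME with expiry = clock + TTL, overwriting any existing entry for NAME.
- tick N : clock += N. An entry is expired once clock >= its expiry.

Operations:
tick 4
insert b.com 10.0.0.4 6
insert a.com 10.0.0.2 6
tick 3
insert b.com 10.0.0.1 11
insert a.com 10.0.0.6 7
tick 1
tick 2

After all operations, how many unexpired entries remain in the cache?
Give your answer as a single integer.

Answer: 2

Derivation:
Op 1: tick 4 -> clock=4.
Op 2: insert b.com -> 10.0.0.4 (expiry=4+6=10). clock=4
Op 3: insert a.com -> 10.0.0.2 (expiry=4+6=10). clock=4
Op 4: tick 3 -> clock=7.
Op 5: insert b.com -> 10.0.0.1 (expiry=7+11=18). clock=7
Op 6: insert a.com -> 10.0.0.6 (expiry=7+7=14). clock=7
Op 7: tick 1 -> clock=8.
Op 8: tick 2 -> clock=10.
Final cache (unexpired): {a.com,b.com} -> size=2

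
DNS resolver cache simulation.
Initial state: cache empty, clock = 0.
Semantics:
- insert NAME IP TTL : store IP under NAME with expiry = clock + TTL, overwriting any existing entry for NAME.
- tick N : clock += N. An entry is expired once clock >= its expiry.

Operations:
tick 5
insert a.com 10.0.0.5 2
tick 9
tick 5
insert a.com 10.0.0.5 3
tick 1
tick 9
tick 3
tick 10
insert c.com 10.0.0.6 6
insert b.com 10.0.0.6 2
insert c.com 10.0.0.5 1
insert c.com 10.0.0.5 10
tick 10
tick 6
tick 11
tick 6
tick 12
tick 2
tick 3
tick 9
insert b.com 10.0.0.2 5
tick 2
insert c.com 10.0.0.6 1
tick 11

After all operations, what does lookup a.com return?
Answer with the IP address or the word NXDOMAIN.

Op 1: tick 5 -> clock=5.
Op 2: insert a.com -> 10.0.0.5 (expiry=5+2=7). clock=5
Op 3: tick 9 -> clock=14. purged={a.com}
Op 4: tick 5 -> clock=19.
Op 5: insert a.com -> 10.0.0.5 (expiry=19+3=22). clock=19
Op 6: tick 1 -> clock=20.
Op 7: tick 9 -> clock=29. purged={a.com}
Op 8: tick 3 -> clock=32.
Op 9: tick 10 -> clock=42.
Op 10: insert c.com -> 10.0.0.6 (expiry=42+6=48). clock=42
Op 11: insert b.com -> 10.0.0.6 (expiry=42+2=44). clock=42
Op 12: insert c.com -> 10.0.0.5 (expiry=42+1=43). clock=42
Op 13: insert c.com -> 10.0.0.5 (expiry=42+10=52). clock=42
Op 14: tick 10 -> clock=52. purged={b.com,c.com}
Op 15: tick 6 -> clock=58.
Op 16: tick 11 -> clock=69.
Op 17: tick 6 -> clock=75.
Op 18: tick 12 -> clock=87.
Op 19: tick 2 -> clock=89.
Op 20: tick 3 -> clock=92.
Op 21: tick 9 -> clock=101.
Op 22: insert b.com -> 10.0.0.2 (expiry=101+5=106). clock=101
Op 23: tick 2 -> clock=103.
Op 24: insert c.com -> 10.0.0.6 (expiry=103+1=104). clock=103
Op 25: tick 11 -> clock=114. purged={b.com,c.com}
lookup a.com: not in cache (expired or never inserted)

Answer: NXDOMAIN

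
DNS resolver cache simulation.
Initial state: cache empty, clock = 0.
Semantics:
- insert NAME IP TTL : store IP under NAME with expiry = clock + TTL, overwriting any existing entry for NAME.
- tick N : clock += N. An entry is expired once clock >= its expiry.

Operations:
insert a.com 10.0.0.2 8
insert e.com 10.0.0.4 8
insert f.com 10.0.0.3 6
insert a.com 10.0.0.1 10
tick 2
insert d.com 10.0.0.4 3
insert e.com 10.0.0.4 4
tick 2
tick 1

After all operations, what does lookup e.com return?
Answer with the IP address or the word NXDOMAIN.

Answer: 10.0.0.4

Derivation:
Op 1: insert a.com -> 10.0.0.2 (expiry=0+8=8). clock=0
Op 2: insert e.com -> 10.0.0.4 (expiry=0+8=8). clock=0
Op 3: insert f.com -> 10.0.0.3 (expiry=0+6=6). clock=0
Op 4: insert a.com -> 10.0.0.1 (expiry=0+10=10). clock=0
Op 5: tick 2 -> clock=2.
Op 6: insert d.com -> 10.0.0.4 (expiry=2+3=5). clock=2
Op 7: insert e.com -> 10.0.0.4 (expiry=2+4=6). clock=2
Op 8: tick 2 -> clock=4.
Op 9: tick 1 -> clock=5. purged={d.com}
lookup e.com: present, ip=10.0.0.4 expiry=6 > clock=5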